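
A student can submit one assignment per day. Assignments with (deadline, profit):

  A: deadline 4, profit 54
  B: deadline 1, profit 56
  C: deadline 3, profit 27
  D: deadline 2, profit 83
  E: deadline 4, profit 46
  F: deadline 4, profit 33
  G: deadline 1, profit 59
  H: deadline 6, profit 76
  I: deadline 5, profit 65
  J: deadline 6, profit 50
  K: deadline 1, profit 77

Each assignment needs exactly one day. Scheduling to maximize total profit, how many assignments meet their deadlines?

Take jobs in profit order; each goes to the latest open slot no later than its deadline.
Profit order: D=83 K=77 H=76 I=65 G=59 B=56 A=54 J=50 E=46 F=33 C=27
Assign: D→slot 2, K→slot 1, H→slot 6, I→slot 5, G skipped, B skipped, A→slot 4, J→slot 3, E skipped, F skipped, C skipped.
Slots: [1:K] [2:D] [3:J] [4:A] [5:I] [6:H]
6 of 11 scheduled.

6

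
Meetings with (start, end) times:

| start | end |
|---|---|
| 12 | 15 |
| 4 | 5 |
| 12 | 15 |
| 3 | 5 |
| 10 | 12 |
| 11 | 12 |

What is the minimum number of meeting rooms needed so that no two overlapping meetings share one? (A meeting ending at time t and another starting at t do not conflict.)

2

Count concurrent intervals with a sweep; the peak is the room count.
starts: [3, 4, 10, 11, 12, 12]
ends:   [5, 5, 12, 12, 15, 15]
s3→1 s4→2  — peak 2.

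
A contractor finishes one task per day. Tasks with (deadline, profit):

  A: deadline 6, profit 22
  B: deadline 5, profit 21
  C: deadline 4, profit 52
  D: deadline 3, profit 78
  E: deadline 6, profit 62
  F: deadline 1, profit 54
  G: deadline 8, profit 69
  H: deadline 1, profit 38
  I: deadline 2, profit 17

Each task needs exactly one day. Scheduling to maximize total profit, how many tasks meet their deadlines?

By profit: D(d3,78), G(d8,69), E(d6,62), F(d1,54), C(d4,52), H(d1,38), A(d6,22), B(d5,21), I(d2,17)
D→slot 3; G→slot 8; E→slot 6; F→slot 1; C→slot 4; H skipped; A→slot 5; B→slot 2; I skipped.
7 of 9 scheduled.

7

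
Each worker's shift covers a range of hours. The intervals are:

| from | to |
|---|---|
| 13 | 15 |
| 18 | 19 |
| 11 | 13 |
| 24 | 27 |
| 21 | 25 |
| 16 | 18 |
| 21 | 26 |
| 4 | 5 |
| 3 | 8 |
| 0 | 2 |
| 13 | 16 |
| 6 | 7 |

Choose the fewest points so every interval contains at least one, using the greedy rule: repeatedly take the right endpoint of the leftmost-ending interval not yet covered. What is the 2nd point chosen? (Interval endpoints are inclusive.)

Process intervals by earliest right end; each time one isn't hit yet, stab at its right endpoint.
By right end: [0,2]  [4,5]  [6,7]  [3,8]  [11,13]  [13,15]  [13,16]  [16,18]  [18,19]  [21,25]  [21,26]  [24,27]
[0,2] uncovered → point at 2; [4,5] uncovered → point at 5; [6,7] uncovered → point at 7; [11,13] uncovered → point at 13; [16,18] uncovered → point at 18; [21,25] uncovered → point at 25.
Points: 2, 5, 7, 13, 18, 25 (6 total).

5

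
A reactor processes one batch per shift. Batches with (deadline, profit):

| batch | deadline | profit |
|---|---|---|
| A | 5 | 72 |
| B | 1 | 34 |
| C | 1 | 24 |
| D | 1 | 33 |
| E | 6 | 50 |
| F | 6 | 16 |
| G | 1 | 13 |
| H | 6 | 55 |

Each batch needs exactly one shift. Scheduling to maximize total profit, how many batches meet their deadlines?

5

Profit order: A=72 H=55 E=50 B=34 D=33 C=24 F=16 G=13
Assign: A→slot 5, H→slot 6, E→slot 4, B→slot 1, D skipped, C skipped, F→slot 3, G skipped.
Slots: [1:B] [3:F] [4:E] [5:A] [6:H]
5 of 8 scheduled.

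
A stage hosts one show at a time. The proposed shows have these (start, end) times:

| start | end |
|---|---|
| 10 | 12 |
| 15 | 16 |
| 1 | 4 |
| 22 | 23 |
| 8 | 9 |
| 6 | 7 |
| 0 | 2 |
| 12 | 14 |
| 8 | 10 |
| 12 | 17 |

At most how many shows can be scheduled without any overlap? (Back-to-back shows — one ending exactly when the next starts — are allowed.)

Sorted by end: (0,2)  (1,4)  (6,7)  (8,9)  (8,10)  (10,12)  (12,14)  (15,16)  (12,17)  (22,23)
take (0,2); take (6,7); take (8,9); skip (8,10); take (10,12); take (12,14); take (15,16); skip (12,17); take (22,23).
Selected 7 shows.

7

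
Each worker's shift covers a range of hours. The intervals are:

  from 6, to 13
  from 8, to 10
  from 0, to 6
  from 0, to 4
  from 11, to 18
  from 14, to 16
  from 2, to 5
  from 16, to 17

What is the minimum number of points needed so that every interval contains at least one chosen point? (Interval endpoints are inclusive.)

Sort by right endpoint; whenever an interval is uncovered, place a point at its right end.
Sorted: [0,4] [2,5] [0,6] [8,10] [6,13] [14,16] [16,17] [11,18]
{[0,4],[2,5],[0,6]} hit by 4; {[8,10],[6,13]} hit by 10; {[14,16],[16,17],[11,18]} hit by 16.
Points: 4, 10, 16 (3 total).

3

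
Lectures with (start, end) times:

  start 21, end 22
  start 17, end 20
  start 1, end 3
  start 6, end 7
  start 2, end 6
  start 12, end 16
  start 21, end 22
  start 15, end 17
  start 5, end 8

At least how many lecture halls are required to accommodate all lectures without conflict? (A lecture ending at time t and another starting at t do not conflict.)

Count concurrent intervals with a sweep; the peak is the room count.
starts: [1, 2, 5, 6, 12, 15, 17, 21, 21]
ends:   [3, 6, 7, 8, 16, 17, 20, 22, 22]
s1→1 s2→2  — peak 2.

2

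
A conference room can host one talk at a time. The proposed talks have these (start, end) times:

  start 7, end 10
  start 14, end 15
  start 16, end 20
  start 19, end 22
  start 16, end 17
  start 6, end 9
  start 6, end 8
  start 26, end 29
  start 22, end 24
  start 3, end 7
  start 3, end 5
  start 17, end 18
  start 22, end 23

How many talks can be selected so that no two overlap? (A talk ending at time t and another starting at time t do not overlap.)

8

By end time: (3,5), (3,7), (6,8), (6,9), (7,10), (14,15), (16,17), (17,18), (16,20), (19,22), (22,23), (22,24), (26,29).
Pick (3,5); next start ≥ 5 → (6,8); next start ≥ 8 → (14,15); next start ≥ 15 → (16,17); next start ≥ 17 → (17,18); next start ≥ 18 → (19,22); next start ≥ 22 → (22,23); next start ≥ 23 → (26,29).
Selected 8 talks.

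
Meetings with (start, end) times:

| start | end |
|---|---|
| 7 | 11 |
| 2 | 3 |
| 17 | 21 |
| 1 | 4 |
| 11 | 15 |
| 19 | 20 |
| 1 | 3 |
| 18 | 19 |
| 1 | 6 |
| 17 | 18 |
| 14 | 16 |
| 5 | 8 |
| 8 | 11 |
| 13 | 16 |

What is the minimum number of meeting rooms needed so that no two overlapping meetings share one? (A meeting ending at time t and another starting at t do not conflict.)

The answer is the maximum number of intervals overlapping at any instant.
starts: [1, 1, 1, 2, 5, 7, 8, 11, 13, 14, 17, 17, 18, 19]
ends:   [3, 3, 4, 6, 8, 11, 11, 15, 16, 16, 18, 19, 20, 21]
s1→1 s1→2 s1→3 s2→4  — peak 4.

4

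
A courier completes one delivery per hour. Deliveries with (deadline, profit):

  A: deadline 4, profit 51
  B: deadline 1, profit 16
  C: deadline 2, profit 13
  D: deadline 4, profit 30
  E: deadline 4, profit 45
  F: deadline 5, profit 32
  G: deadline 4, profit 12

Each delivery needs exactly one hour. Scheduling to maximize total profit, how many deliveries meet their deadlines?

5

By profit: A(d4,51), E(d4,45), F(d5,32), D(d4,30), B(d1,16), C(d2,13), G(d4,12)
A→slot 4; E→slot 3; F→slot 5; D→slot 2; B→slot 1; C skipped; G skipped.
5 of 7 scheduled.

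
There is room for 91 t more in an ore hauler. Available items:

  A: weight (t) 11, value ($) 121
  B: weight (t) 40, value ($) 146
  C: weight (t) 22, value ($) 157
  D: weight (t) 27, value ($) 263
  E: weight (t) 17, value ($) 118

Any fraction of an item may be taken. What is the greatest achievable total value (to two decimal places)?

710.10

Order: A (121/11=11.00) > D (263/27=9.74) > C (157/22=7.14) > E (118/17=6.94) > B (146/40=3.65)
Fill: take A (11 @ 121) → take D (27 @ 263) → take C (22 @ 157) → take E (17 @ 118) → take 14/40 of B → 51.10; 91/91 used.
Total value = 710.10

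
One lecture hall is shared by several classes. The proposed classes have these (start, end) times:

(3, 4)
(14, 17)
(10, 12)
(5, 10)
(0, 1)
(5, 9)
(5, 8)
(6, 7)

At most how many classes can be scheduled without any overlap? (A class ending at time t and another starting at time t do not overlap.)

Order by finish time; keep every interval that doesn't clash with the previous kept one.
By end time: (0,1), (3,4), (6,7), (5,8), (5,9), (5,10), (10,12), (14,17).
Pick (0,1); next start ≥ 1 → (3,4); next start ≥ 4 → (6,7); next start ≥ 7 → (10,12); next start ≥ 12 → (14,17).
Selected 5 classes.

5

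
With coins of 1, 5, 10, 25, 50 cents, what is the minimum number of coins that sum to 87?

5

Greedy: take as many of the largest coin as possible, then repeat with the remainder.
87 − 1×50→37 − 1×25→12 − 1×10→2 − 2×1→0
Total coins = 1 + 1 + 1 + 2 = 5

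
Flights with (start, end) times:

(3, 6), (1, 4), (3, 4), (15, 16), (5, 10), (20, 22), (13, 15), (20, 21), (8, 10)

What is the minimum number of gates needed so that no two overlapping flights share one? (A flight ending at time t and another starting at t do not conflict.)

The answer is the maximum number of intervals overlapping at any instant.
starts: [1, 3, 3, 5, 8, 13, 15, 20, 20]
ends:   [4, 4, 6, 10, 10, 15, 16, 21, 22]
s1→1 s3→2 s3→3  — peak 3.

3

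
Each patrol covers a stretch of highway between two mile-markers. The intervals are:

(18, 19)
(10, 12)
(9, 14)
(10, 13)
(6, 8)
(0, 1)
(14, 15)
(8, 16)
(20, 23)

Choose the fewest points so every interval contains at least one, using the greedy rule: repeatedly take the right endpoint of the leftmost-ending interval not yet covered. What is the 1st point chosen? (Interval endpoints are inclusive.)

1

By right end: [0,1]  [6,8]  [10,12]  [10,13]  [9,14]  [14,15]  [8,16]  [18,19]  [20,23]
[0,1] uncovered → point at 1; [6,8] uncovered → point at 8; [10,12] uncovered → point at 12; [14,15] uncovered → point at 15; [18,19] uncovered → point at 19; [20,23] uncovered → point at 23.
Points: 1, 8, 12, 15, 19, 23 (6 total).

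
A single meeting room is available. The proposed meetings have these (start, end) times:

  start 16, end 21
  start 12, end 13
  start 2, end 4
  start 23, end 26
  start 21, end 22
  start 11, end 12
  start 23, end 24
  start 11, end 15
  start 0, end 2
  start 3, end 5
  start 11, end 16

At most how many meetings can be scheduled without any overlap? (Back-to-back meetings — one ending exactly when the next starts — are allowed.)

By end time: (0,2), (2,4), (3,5), (11,12), (12,13), (11,15), (11,16), (16,21), (21,22), (23,24), (23,26).
Pick (0,2); next start ≥ 2 → (2,4); next start ≥ 4 → (11,12); next start ≥ 12 → (12,13); next start ≥ 13 → (16,21); next start ≥ 21 → (21,22); next start ≥ 22 → (23,24).
Selected 7 meetings.

7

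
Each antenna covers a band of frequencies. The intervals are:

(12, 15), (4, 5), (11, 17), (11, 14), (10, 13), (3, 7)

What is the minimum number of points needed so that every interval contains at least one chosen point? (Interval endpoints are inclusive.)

2

By right end: [4,5]  [3,7]  [10,13]  [11,14]  [12,15]  [11,17]
[4,5] uncovered → point at 5; [10,13] uncovered → point at 13.
Points: 5, 13 (2 total).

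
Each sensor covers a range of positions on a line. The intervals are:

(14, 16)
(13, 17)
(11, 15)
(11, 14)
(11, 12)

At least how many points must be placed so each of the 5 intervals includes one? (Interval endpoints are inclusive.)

Sort by right endpoint; whenever an interval is uncovered, place a point at its right end.
Sorted: [11,12] [11,14] [11,15] [14,16] [13,17]
{[11,12],[11,14],[11,15]} hit by 12; {[14,16],[13,17]} hit by 16.
Points: 12, 16 (2 total).

2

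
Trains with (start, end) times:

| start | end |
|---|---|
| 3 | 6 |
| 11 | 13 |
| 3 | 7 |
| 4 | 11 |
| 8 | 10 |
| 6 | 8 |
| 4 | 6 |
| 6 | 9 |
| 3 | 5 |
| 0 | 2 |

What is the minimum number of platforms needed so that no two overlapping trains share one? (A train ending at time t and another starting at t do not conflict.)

5

The answer is the maximum number of intervals overlapping at any instant.
Events (time:±→running): 0:+→1 2:-→0 3:+→1 3:+→2 3:+→3 4:+→4 4:+→5 … peak 5.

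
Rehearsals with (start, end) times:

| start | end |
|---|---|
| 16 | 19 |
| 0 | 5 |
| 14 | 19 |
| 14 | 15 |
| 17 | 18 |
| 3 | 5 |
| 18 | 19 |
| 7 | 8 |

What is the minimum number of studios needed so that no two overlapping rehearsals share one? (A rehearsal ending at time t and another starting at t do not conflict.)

3

Count concurrent intervals with a sweep; the peak is the room count.
starts: [0, 3, 7, 14, 14, 16, 17, 18]
ends:   [5, 5, 8, 15, 18, 19, 19, 19]
s0→1 s3→2 e5→1 e5→0 s7→1 e8→0 s14→1 s14→2 e15→1 s16→2 s17→3  — peak 3.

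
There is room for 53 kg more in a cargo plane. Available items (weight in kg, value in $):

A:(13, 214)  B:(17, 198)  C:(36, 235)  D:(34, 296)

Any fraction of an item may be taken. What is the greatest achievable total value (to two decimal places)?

612.24

Sort by value per unit weight and fill in that order.
Ratios (sorted): A 16.46, B 11.65, D 8.71, C 6.53
take A (13 @ 214); take B (17 @ 198); take 23/34 of D → 200.24. Capacity used 53/53.
Total value = 612.24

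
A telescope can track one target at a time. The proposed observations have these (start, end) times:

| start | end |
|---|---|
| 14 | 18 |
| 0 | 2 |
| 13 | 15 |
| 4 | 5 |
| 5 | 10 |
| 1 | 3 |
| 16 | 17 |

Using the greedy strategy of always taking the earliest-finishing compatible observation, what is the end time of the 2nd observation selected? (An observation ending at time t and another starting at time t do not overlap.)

5

Sort by end time and greedily take each interval whose start is ≥ the last chosen end.
Sorted by end: (0,2)  (1,3)  (4,5)  (5,10)  (13,15)  (16,17)  (14,18)
take (0,2); take (4,5); take (5,10); take (13,15); take (16,17).
Selected: (0,2) (4,5) (5,10) (13,15) (16,17)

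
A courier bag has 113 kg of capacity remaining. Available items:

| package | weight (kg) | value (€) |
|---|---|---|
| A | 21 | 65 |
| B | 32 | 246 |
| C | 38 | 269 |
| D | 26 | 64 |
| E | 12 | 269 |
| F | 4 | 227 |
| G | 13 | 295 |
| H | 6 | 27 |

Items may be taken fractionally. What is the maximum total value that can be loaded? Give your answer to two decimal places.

1357.76

Greedy by value/weight ratio, highest first.
Ratios (sorted): F 56.75, G 22.69, E 22.42, B 7.69, C 7.08, H 4.50, A 3.10, D 2.46
take F (4 @ 227); take G (13 @ 295); take E (12 @ 269); take B (32 @ 246); take C (38 @ 269); take H (6 @ 27); take 8/21 of A → 24.76. Capacity used 113/113.
Total value = 1357.76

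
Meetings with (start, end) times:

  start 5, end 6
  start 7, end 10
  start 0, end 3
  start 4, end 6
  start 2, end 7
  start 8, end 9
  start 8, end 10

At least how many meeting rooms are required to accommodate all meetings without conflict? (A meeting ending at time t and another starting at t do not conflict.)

3

Count concurrent intervals with a sweep; the peak is the room count.
Events (time:±→running): 0:+→1 2:+→2 3:-→1 4:+→2 5:+→3 … peak 3.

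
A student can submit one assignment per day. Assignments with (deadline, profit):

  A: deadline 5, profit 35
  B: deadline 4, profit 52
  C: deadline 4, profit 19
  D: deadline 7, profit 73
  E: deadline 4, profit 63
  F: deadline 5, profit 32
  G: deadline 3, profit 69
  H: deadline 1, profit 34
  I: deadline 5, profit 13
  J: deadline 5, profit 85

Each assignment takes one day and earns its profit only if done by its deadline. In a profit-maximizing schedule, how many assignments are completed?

6

Profit order: J=85 D=73 G=69 E=63 B=52 A=35 H=34 F=32 C=19 I=13
Assign: J→slot 5, D→slot 7, G→slot 3, E→slot 4, B→slot 2, A→slot 1, H skipped, F skipped, C skipped, I skipped.
Slots: [1:A] [2:B] [3:G] [4:E] [5:J] [7:D]
6 of 10 scheduled.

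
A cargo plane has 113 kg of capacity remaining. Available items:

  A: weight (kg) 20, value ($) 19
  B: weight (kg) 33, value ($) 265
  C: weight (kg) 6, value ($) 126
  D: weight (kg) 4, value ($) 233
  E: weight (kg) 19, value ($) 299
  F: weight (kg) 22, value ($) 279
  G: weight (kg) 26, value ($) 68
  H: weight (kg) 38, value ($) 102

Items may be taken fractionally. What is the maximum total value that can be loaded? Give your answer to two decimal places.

1279.84

Ratios (sorted): D 58.25, C 21.00, E 15.74, F 12.68, B 8.03, H 2.68, G 2.62, A 0.95
take D (4 @ 233); take C (6 @ 126); take E (19 @ 299); take F (22 @ 279); take B (33 @ 265); take 29/38 of H → 77.84. Capacity used 113/113.
Total value = 1279.84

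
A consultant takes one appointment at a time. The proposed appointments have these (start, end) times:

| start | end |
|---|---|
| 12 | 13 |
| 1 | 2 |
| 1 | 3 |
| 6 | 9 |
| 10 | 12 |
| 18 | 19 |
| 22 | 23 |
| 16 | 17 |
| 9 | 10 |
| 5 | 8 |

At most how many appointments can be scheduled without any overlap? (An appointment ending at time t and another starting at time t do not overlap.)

Greedy by earliest finish: after sorting by end time, pick each interval compatible with the last pick.
By end time: (1,2), (1,3), (5,8), (6,9), (9,10), (10,12), (12,13), (16,17), (18,19), (22,23).
Pick (1,2); next start ≥ 2 → (5,8); next start ≥ 8 → (9,10); next start ≥ 10 → (10,12); next start ≥ 12 → (12,13); next start ≥ 13 → (16,17); next start ≥ 17 → (18,19); next start ≥ 19 → (22,23).
Selected 8 appointments.

8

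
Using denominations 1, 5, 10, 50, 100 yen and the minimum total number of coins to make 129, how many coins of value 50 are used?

129 = 1×100 + 2×10 + 1×5 + 4×1
Count of 50: 0

0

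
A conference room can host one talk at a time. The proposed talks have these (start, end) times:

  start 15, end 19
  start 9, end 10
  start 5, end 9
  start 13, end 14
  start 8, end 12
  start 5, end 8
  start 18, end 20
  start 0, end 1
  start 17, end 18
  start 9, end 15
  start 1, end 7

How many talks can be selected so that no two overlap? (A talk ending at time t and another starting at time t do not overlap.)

6

Sort by end time and greedily take each interval whose start is ≥ the last chosen end.
Sorted by end: (0,1)  (1,7)  (5,8)  (5,9)  (9,10)  (8,12)  (13,14)  (9,15)  (17,18)  (15,19)  (18,20)
take (0,1); take (1,7); take (9,10); skip (8,12); take (13,14); take (17,18); skip (15,19); take (18,20).
Selected 6 talks.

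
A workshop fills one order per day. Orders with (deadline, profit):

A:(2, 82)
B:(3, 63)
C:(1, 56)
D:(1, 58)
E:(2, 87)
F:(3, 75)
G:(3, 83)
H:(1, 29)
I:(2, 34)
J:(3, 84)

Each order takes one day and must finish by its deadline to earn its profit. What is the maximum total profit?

Sort by profit descending; place each in the latest free slot ≤ its deadline.
By profit: E(d2,87), J(d3,84), G(d3,83), A(d2,82), F(d3,75), B(d3,63), D(d1,58), C(d1,56), I(d2,34), H(d1,29)
E→slot 2; J→slot 3; G→slot 1; A skipped; F skipped; B skipped; D skipped; C skipped; I skipped; H skipped.
Profit = 83 + 87 + 84 = 254

254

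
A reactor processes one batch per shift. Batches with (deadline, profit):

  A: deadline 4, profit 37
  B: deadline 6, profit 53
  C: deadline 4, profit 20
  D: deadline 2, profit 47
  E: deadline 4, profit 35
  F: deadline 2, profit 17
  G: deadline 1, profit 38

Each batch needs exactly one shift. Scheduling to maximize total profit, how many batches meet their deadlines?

5

Sort by profit descending; place each in the latest free slot ≤ its deadline.
Profit order: B=53 D=47 G=38 A=37 E=35 C=20 F=17
Assign: B→slot 6, D→slot 2, G→slot 1, A→slot 4, E→slot 3, C skipped, F skipped.
Slots: [1:G] [2:D] [3:E] [4:A] [6:B]
5 of 7 scheduled.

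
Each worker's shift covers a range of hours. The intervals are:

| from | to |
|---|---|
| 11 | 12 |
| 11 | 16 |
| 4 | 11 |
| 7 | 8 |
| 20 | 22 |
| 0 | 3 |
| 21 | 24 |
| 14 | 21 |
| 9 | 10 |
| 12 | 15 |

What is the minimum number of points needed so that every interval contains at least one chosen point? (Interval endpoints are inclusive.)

5

Sort by right endpoint; whenever an interval is uncovered, place a point at its right end.
Sorted: [0,3] [7,8] [9,10] [4,11] [11,12] [12,15] [11,16] [14,21] [20,22] [21,24]
{[0,3]} hit by 3; {[7,8]} hit by 8; {[9,10],[4,11]} hit by 10; {[11,12],[12,15],[11,16]} hit by 12; {[14,21],[20,22],[21,24]} hit by 21.
Points: 3, 8, 10, 12, 21 (5 total).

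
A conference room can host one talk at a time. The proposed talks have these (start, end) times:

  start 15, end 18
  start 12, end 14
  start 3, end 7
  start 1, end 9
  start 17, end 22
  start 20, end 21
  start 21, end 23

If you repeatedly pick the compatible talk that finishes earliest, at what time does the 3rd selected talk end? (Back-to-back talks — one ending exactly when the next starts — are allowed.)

18

Greedy by earliest finish: after sorting by end time, pick each interval compatible with the last pick.
By end time: (3,7), (1,9), (12,14), (15,18), (20,21), (17,22), (21,23).
Pick (3,7); next start ≥ 7 → (12,14); next start ≥ 14 → (15,18); next start ≥ 18 → (20,21); next start ≥ 21 → (21,23).
Selected: (3,7) (12,14) (15,18) (20,21) (21,23)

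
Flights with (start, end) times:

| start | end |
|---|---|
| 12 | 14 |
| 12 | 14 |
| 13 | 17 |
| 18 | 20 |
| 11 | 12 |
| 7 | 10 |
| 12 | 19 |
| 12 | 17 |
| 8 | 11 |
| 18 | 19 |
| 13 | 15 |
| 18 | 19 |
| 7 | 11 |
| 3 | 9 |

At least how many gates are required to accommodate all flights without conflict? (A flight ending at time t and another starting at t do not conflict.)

6

The answer is the maximum number of intervals overlapping at any instant.
starts: [3, 7, 7, 8, 11, 12, 12, 12, 12, 13, 13, 18, 18, 18]
ends:   [9, 10, 11, 11, 12, 14, 14, 15, 17, 17, 19, 19, 19, 20]
s3→1 s7→2 s7→3 s8→4 e9→3 e10→2 e11→1 e11→0 s11→1 e12→0 s12→1 s12→2 s12→3 s12→4 s13→5 s13→6  — peak 6.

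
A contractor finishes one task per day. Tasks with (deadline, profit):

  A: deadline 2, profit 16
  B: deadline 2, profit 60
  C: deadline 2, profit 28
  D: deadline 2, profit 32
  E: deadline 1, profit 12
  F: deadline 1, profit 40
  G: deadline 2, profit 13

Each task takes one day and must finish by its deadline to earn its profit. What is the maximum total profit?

Sort by profit descending; place each in the latest free slot ≤ its deadline.
By profit: B(d2,60), F(d1,40), D(d2,32), C(d2,28), A(d2,16), G(d2,13), E(d1,12)
B→slot 2; F→slot 1; D skipped; C skipped; A skipped; G skipped; E skipped.
Profit = 40 + 60 = 100

100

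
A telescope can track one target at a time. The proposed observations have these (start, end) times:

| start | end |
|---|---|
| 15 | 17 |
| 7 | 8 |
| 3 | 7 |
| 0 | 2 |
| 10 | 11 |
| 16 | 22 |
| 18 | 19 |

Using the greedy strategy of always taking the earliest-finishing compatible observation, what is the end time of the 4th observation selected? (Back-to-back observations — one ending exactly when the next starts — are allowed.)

By end time: (0,2), (3,7), (7,8), (10,11), (15,17), (18,19), (16,22).
Pick (0,2); next start ≥ 2 → (3,7); next start ≥ 7 → (7,8); next start ≥ 8 → (10,11); next start ≥ 11 → (15,17); next start ≥ 17 → (18,19).
Selected: (0,2) (3,7) (7,8) (10,11) (15,17) (18,19)

11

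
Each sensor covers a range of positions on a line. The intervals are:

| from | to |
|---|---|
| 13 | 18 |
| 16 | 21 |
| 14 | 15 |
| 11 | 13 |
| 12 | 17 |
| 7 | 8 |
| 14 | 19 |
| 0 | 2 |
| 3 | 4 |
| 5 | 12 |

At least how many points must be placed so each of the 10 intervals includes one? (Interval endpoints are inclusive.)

Sorted: [0,2] [3,4] [7,8] [5,12] [11,13] [14,15] [12,17] [13,18] [14,19] [16,21]
{[0,2]} hit by 2; {[3,4]} hit by 4; {[7,8],[5,12]} hit by 8; {[11,13]} hit by 13; {[14,15],[12,17],[13,18],[14,19]} hit by 15; {[16,21]} hit by 21.
Points: 2, 4, 8, 13, 15, 21 (6 total).

6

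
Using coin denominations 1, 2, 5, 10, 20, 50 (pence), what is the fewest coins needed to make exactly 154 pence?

5

Use the largest denomination that fits, subtract, and repeat.
154 − 3×50→4 − 2×2→0
Total coins = 3 + 2 = 5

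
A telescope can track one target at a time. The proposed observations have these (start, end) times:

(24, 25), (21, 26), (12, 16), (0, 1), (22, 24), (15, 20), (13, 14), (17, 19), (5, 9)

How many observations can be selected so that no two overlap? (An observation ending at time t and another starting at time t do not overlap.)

Sort by end time and greedily take each interval whose start is ≥ the last chosen end.
By end time: (0,1), (5,9), (13,14), (12,16), (17,19), (15,20), (22,24), (24,25), (21,26).
Pick (0,1); next start ≥ 1 → (5,9); next start ≥ 9 → (13,14); next start ≥ 14 → (17,19); next start ≥ 19 → (22,24); next start ≥ 24 → (24,25).
Selected 6 observations.

6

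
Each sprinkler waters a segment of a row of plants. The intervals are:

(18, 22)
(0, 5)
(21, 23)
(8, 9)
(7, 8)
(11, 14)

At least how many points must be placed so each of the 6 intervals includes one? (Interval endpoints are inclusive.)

Sorted: [0,5] [7,8] [8,9] [11,14] [18,22] [21,23]
{[0,5]} hit by 5; {[7,8],[8,9]} hit by 8; {[11,14]} hit by 14; {[18,22],[21,23]} hit by 22.
Points: 5, 8, 14, 22 (4 total).

4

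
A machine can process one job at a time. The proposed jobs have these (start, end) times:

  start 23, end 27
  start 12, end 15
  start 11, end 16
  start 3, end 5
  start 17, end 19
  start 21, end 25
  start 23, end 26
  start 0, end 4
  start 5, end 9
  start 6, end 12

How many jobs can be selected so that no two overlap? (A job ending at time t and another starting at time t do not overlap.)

Greedy by earliest finish: after sorting by end time, pick each interval compatible with the last pick.
Sorted by end: (0,4)  (3,5)  (5,9)  (6,12)  (12,15)  (11,16)  (17,19)  (21,25)  (23,26)  (23,27)
take (0,4); skip (3,5); take (5,9); skip (6,12); take (12,15); take (17,19); take (21,25); skip (23,27).
Selected 5 jobs.

5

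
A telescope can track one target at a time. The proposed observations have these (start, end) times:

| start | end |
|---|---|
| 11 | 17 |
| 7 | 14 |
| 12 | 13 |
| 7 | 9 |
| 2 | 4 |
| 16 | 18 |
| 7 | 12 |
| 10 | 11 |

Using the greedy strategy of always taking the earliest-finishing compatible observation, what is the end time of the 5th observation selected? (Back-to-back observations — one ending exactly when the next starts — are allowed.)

18

Sort by end time and greedily take each interval whose start is ≥ the last chosen end.
Sorted by end: (2,4)  (7,9)  (10,11)  (7,12)  (12,13)  (7,14)  (11,17)  (16,18)
take (2,4); take (7,9); take (10,11); take (12,13); skip (11,17); take (16,18).
Selected: (2,4) (7,9) (10,11) (12,13) (16,18)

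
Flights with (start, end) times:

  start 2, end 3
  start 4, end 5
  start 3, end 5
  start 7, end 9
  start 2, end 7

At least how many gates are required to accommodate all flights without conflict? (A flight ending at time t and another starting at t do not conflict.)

3

Events (time:±→running): 2:+→1 2:+→2 3:-→1 3:+→2 4:+→3 … peak 3.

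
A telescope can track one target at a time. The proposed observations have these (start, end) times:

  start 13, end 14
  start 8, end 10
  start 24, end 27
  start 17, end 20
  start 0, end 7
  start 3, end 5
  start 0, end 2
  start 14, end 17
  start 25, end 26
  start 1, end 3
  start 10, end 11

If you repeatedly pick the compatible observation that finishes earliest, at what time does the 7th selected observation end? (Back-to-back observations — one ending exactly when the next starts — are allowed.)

20

Order by finish time; keep every interval that doesn't clash with the previous kept one.
By end time: (0,2), (1,3), (3,5), (0,7), (8,10), (10,11), (13,14), (14,17), (17,20), (25,26), (24,27).
Pick (0,2); next start ≥ 2 → (3,5); next start ≥ 5 → (8,10); next start ≥ 10 → (10,11); next start ≥ 11 → (13,14); next start ≥ 14 → (14,17); next start ≥ 17 → (17,20); next start ≥ 20 → (25,26).
Selected: (0,2) (3,5) (8,10) (10,11) (13,14) (14,17) (17,20) (25,26)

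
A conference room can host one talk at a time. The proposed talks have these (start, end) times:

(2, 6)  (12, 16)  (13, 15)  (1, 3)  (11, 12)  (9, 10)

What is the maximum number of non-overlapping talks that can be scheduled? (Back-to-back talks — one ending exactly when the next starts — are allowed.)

By end time: (1,3), (2,6), (9,10), (11,12), (13,15), (12,16).
Pick (1,3); next start ≥ 3 → (9,10); next start ≥ 10 → (11,12); next start ≥ 12 → (13,15).
Selected 4 talks.

4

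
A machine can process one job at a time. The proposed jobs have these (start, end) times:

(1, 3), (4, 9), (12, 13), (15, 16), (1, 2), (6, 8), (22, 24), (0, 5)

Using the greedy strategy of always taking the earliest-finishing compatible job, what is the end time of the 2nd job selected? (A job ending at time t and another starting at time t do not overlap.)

8

Sorted by end: (1,2)  (1,3)  (0,5)  (6,8)  (4,9)  (12,13)  (15,16)  (22,24)
take (1,2); skip (0,5); take (6,8); take (12,13); take (15,16); take (22,24).
Selected: (1,2) (6,8) (12,13) (15,16) (22,24)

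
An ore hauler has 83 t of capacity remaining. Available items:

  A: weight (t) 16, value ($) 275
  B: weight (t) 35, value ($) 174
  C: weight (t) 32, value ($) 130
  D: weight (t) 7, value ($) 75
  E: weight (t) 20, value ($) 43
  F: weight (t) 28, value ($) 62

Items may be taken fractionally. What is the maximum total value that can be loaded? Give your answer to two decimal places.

Ratios (sorted): A 17.19, D 10.71, B 4.97, C 4.06, F 2.21, E 2.15
take A (16 @ 275); take D (7 @ 75); take B (35 @ 174); take 25/32 of C → 101.56. Capacity used 83/83.
Total value = 625.56

625.56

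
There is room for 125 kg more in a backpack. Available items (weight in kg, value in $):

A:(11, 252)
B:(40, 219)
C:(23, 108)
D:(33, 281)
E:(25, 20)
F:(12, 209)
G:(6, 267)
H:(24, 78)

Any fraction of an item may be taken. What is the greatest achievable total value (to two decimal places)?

1336.00

Ratios (sorted): G 44.50, A 22.91, F 17.42, D 8.52, B 5.47, C 4.70, H 3.25, E 0.80
take G (6 @ 267); take A (11 @ 252); take F (12 @ 209); take D (33 @ 281); take B (40 @ 219); take C (23 @ 108). Capacity used 125/125.
Total value = 1336.00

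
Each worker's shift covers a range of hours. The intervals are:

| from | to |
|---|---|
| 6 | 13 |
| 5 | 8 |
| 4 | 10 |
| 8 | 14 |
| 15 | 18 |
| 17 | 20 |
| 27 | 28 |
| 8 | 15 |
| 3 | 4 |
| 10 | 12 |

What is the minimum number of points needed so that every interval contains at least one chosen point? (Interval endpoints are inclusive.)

5

Process intervals by earliest right end; each time one isn't hit yet, stab at its right endpoint.
By right end: [3,4]  [5,8]  [4,10]  [10,12]  [6,13]  [8,14]  [8,15]  [15,18]  [17,20]  [27,28]
[3,4] uncovered → point at 4; [5,8] uncovered → point at 8; [10,12] uncovered → point at 12; [15,18] uncovered → point at 18; [27,28] uncovered → point at 28.
Points: 4, 8, 12, 18, 28 (5 total).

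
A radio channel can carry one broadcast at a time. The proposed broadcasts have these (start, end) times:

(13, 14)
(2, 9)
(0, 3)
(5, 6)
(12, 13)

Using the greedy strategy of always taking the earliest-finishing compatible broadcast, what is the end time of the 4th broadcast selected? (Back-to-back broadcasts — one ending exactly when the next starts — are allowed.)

By end time: (0,3), (5,6), (2,9), (12,13), (13,14).
Pick (0,3); next start ≥ 3 → (5,6); next start ≥ 6 → (12,13); next start ≥ 13 → (13,14).
Selected: (0,3) (5,6) (12,13) (13,14)

14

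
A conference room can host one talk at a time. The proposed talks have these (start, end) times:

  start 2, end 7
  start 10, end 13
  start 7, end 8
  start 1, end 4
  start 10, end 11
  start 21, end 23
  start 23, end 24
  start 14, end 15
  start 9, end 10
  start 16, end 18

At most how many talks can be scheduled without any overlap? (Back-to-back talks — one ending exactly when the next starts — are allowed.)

Order by finish time; keep every interval that doesn't clash with the previous kept one.
Sorted by end: (1,4)  (2,7)  (7,8)  (9,10)  (10,11)  (10,13)  (14,15)  (16,18)  (21,23)  (23,24)
take (1,4); take (7,8); take (9,10); take (10,11); take (14,15); take (16,18); take (21,23); take (23,24).
Selected 8 talks.

8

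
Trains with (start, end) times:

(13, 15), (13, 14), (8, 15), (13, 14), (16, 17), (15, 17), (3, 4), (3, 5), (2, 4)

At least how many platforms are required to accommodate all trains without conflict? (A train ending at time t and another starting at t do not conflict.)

4

The answer is the maximum number of intervals overlapping at any instant.
starts: [2, 3, 3, 8, 13, 13, 13, 15, 16]
ends:   [4, 4, 5, 14, 14, 15, 15, 17, 17]
s2→1 s3→2 s3→3 e4→2 e4→1 e5→0 s8→1 s13→2 s13→3 s13→4  — peak 4.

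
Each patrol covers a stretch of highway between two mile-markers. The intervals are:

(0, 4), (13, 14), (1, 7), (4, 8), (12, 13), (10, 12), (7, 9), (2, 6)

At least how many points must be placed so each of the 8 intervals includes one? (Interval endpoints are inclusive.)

By right end: [0,4]  [2,6]  [1,7]  [4,8]  [7,9]  [10,12]  [12,13]  [13,14]
[0,4] uncovered → point at 4; [7,9] uncovered → point at 9; [10,12] uncovered → point at 12; [13,14] uncovered → point at 14.
Points: 4, 9, 12, 14 (4 total).

4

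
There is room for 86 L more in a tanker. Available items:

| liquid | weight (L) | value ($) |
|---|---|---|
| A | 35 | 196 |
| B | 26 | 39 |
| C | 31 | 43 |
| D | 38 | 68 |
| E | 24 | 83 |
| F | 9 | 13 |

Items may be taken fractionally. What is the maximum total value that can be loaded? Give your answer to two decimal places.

Order: A (196/35=5.60) > E (83/24=3.46) > D (68/38=1.79) > B (39/26=1.50) > F (13/9=1.44) > C (43/31=1.39)
Fill: take A (35 @ 196) → take E (24 @ 83) → take 27/38 of D → 48.32; 86/86 used.
Total value = 327.32

327.32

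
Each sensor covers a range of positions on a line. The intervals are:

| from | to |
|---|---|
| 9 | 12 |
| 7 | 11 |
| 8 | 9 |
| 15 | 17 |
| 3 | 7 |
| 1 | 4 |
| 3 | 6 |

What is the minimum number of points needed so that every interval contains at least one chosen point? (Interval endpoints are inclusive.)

Process intervals by earliest right end; each time one isn't hit yet, stab at its right endpoint.
By right end: [1,4]  [3,6]  [3,7]  [8,9]  [7,11]  [9,12]  [15,17]
[1,4] uncovered → point at 4; [8,9] uncovered → point at 9; [15,17] uncovered → point at 17.
Points: 4, 9, 17 (3 total).

3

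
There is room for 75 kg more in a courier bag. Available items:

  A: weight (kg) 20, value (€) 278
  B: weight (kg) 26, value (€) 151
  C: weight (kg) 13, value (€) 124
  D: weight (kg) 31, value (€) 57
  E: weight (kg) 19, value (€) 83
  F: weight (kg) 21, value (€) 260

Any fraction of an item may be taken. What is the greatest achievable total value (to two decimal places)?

Ratios (sorted): A 13.90, F 12.38, C 9.54, B 5.81, E 4.37, D 1.84
take A (20 @ 278); take F (21 @ 260); take C (13 @ 124); take 21/26 of B → 121.96. Capacity used 75/75.
Total value = 783.96

783.96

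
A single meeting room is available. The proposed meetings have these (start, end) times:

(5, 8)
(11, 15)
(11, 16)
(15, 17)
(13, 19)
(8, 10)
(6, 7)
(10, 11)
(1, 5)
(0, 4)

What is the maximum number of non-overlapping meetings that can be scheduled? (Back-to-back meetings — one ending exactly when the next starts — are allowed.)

Greedy by earliest finish: after sorting by end time, pick each interval compatible with the last pick.
Sorted by end: (0,4)  (1,5)  (6,7)  (5,8)  (8,10)  (10,11)  (11,15)  (11,16)  (15,17)  (13,19)
take (0,4); take (6,7); take (8,10); take (10,11); take (11,15); take (15,17); skip (13,19).
Selected 6 meetings.

6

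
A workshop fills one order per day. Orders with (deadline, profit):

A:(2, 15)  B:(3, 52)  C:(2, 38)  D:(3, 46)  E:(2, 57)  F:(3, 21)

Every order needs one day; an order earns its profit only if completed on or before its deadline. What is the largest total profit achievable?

155

By profit: E(d2,57), B(d3,52), D(d3,46), C(d2,38), F(d3,21), A(d2,15)
E→slot 2; B→slot 3; D→slot 1; C skipped; F skipped; A skipped.
Profit = 46 + 57 + 52 = 155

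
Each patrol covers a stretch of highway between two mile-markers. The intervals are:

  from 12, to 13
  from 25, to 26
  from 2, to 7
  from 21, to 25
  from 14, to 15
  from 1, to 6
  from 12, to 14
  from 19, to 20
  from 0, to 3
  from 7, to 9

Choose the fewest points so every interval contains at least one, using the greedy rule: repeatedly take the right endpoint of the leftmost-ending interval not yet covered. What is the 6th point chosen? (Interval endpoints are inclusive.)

25

Sorted: [0,3] [1,6] [2,7] [7,9] [12,13] [12,14] [14,15] [19,20] [21,25] [25,26]
{[0,3],[1,6],[2,7]} hit by 3; {[7,9]} hit by 9; {[12,13],[12,14]} hit by 13; {[14,15]} hit by 15; {[19,20]} hit by 20; {[21,25],[25,26]} hit by 25.
Points: 3, 9, 13, 15, 20, 25 (6 total).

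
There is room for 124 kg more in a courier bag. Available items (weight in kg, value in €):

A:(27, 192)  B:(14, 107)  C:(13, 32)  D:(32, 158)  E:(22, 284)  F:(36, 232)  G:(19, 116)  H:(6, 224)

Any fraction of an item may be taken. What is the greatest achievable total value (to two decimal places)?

Greedy by value/weight ratio, highest first.
Order: H (224/6=37.33) > E (284/22=12.91) > B (107/14=7.64) > A (192/27=7.11) > F (232/36=6.44) > G (116/19=6.11) > D (158/32=4.94) > C (32/13=2.46)
Fill: take H (6 @ 224) → take E (22 @ 284) → take B (14 @ 107) → take A (27 @ 192) → take F (36 @ 232) → take G (19 @ 116); 124/124 used.
Total value = 1155.00

1155.00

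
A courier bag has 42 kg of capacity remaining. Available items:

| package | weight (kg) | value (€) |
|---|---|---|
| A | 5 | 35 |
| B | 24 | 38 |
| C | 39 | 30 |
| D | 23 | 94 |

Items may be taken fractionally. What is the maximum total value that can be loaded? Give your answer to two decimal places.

Order: A (35/5=7.00) > D (94/23=4.09) > B (38/24=1.58) > C (30/39=0.77)
Fill: take A (5 @ 35) → take D (23 @ 94) → take 14/24 of B → 22.17; 42/42 used.
Total value = 151.17

151.17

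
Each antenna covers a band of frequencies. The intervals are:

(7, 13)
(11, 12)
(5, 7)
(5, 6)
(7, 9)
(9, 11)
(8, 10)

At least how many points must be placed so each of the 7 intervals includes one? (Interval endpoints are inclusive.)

Process intervals by earliest right end; each time one isn't hit yet, stab at its right endpoint.
By right end: [5,6]  [5,7]  [7,9]  [8,10]  [9,11]  [11,12]  [7,13]
[5,6] uncovered → point at 6; [7,9] uncovered → point at 9; [11,12] uncovered → point at 12.
Points: 6, 9, 12 (3 total).

3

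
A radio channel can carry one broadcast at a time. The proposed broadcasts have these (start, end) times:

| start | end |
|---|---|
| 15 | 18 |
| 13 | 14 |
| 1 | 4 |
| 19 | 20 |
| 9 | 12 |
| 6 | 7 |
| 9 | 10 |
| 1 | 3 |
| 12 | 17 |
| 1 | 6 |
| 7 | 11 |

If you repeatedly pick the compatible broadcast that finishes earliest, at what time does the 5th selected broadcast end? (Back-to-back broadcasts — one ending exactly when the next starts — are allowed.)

Sort by end time and greedily take each interval whose start is ≥ the last chosen end.
Sorted by end: (1,3)  (1,4)  (1,6)  (6,7)  (9,10)  (7,11)  (9,12)  (13,14)  (12,17)  (15,18)  (19,20)
take (1,3); skip (1,6); take (6,7); take (9,10); take (13,14); take (15,18); take (19,20).
Selected: (1,3) (6,7) (9,10) (13,14) (15,18) (19,20)

18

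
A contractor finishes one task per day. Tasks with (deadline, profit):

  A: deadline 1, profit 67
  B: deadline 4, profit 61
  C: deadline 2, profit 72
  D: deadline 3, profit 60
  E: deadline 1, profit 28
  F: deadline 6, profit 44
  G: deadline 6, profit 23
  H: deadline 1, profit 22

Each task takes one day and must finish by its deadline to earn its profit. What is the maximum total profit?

327

Take jobs in profit order; each goes to the latest open slot no later than its deadline.
By profit: C(d2,72), A(d1,67), B(d4,61), D(d3,60), F(d6,44), E(d1,28), G(d6,23), H(d1,22)
C→slot 2; A→slot 1; B→slot 4; D→slot 3; F→slot 6; E skipped; G→slot 5; H skipped.
Profit = 67 + 72 + 60 + 61 + 23 + 44 = 327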